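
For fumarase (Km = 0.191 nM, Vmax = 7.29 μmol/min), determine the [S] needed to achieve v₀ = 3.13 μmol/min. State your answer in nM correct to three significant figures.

0.144 nM

Rearranging v = Vmax[S]/(Km+[S]) gives [S] = Km·v/(Vmax − v).
[S] = 0.191 × 3.13 / (7.29 − 3.13) = 0.5978/4.160 = 0.144 nM.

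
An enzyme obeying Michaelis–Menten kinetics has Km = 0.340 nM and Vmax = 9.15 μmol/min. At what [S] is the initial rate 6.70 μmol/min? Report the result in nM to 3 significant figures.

Rearranging v = Vmax[S]/(Km+[S]) gives [S] = Km·v/(Vmax − v).
[S] = 0.340 × 6.70 / (9.15 − 6.70) = 2.278/2.450 = 0.930 nM.

0.930 nM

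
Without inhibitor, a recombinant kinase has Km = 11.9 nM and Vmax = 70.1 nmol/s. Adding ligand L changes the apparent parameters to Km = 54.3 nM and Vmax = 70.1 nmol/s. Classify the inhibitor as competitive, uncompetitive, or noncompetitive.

Km increases (11.9 → 54.3 nM) while Vmax is unchanged — the hallmark of competitive inhibition.

competitive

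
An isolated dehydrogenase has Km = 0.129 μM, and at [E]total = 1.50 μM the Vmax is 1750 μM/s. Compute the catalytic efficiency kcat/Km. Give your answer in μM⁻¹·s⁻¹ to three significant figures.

kcat = Vmax/[E]total = 1750/1.50 = 1170 s⁻¹.
kcat/Km = 1170/0.129 = 9040 μM⁻¹·s⁻¹.

9040 μM⁻¹·s⁻¹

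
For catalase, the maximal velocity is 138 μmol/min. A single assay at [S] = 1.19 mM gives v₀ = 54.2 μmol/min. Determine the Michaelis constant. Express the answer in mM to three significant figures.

From v = Vmax[S]/(Km+[S]), Km = [S](Vmax − v)/v.
Km = 1.19 × (138 − 54.2) / 54.2 = 99.72/54.2 = 1.84 mM.

1.84 mM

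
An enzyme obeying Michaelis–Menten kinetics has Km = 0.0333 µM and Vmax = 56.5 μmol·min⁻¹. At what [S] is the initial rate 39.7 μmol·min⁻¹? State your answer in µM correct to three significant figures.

Rearranging v = Vmax[S]/(Km+[S]) gives [S] = Km·v/(Vmax − v).
[S] = 0.0333 × 39.7 / (56.5 − 39.7) = 1.322/16.80 = 0.0787 µM.

0.0787 µM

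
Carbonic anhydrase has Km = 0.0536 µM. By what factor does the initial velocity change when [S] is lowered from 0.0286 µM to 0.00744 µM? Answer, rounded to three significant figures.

0.350

The fractional saturations are [S]/(Km+[S]) = 0.0286/0.08220 = 0.3479 and 0.00744/0.06104 = 0.1219.
v₂/v₁ is just their ratio: 0.1219/0.3479 = 0.350.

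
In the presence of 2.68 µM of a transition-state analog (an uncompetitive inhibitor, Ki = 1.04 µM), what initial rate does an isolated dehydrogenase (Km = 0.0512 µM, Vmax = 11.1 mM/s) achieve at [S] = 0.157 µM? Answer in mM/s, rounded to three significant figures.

With α = 1 + [I]/Ki = 1 + 2.68/1.04 = 3.577, the uncompetitive rate law is v = (Vmax/α)·[S] / (Km/α + [S]).
v = (11.1/3.577)×0.157 / (0.0512/3.577 + 0.157) = 0.4872/0.1713 = 2.84 mM/s.

2.84 mM/s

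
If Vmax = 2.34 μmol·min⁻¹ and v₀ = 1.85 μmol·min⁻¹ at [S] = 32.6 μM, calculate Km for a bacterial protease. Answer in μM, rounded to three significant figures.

8.63 μM

From v = Vmax[S]/(Km+[S]), Km = [S](Vmax − v)/v.
Km = 32.6 × (2.34 − 1.85) / 1.85 = 15.97/1.85 = 8.63 μM.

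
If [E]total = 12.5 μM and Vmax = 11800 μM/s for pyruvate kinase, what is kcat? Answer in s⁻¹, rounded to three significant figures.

944 s⁻¹

kcat = Vmax/[E]total = 11800 μM/s / 12.5 μM = 944 s⁻¹.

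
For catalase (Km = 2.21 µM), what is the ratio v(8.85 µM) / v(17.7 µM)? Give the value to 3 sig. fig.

Since Vmax cancels, v₂/v₁ = [S]₂(Km+[S]₁) / [S]₁(Km+[S]₂).
= 8.85×(2.21+17.7) / (17.7×(2.21+8.85)) = 176.2/195.8 = 0.900.

0.900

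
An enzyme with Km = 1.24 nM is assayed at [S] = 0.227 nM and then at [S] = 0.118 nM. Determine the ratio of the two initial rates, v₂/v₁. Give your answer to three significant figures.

0.562

The fractional saturations are [S]/(Km+[S]) = 0.227/1.467 = 0.1547 and 0.118/1.358 = 0.08689.
v₂/v₁ is just their ratio: 0.08689/0.1547 = 0.562.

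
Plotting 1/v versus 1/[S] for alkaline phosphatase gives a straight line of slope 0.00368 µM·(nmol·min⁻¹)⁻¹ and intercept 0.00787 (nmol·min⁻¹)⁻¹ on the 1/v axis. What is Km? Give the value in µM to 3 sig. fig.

0.468 µM

y-intercept = 1/Vmax ⇒ Vmax = 127 nmol·min⁻¹; slope = Km/Vmax ⇒ Km = slope × Vmax.
Km = 0.00368 × 127 = 0.468 µM.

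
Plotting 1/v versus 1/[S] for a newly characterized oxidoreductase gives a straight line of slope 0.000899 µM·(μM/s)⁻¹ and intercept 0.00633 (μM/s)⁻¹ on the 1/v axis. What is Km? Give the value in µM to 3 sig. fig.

0.142 µM

y-intercept = 1/Vmax ⇒ Vmax = 158 μM/s; slope = Km/Vmax ⇒ Km = slope × Vmax.
Km = 0.000899 × 158 = 0.142 µM.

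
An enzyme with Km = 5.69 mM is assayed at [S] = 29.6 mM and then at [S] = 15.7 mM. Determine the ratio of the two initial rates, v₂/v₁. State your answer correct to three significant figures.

0.875

The fractional saturations are [S]/(Km+[S]) = 29.6/35.29 = 0.8388 and 15.7/21.39 = 0.7340.
v₂/v₁ is just their ratio: 0.7340/0.8388 = 0.875.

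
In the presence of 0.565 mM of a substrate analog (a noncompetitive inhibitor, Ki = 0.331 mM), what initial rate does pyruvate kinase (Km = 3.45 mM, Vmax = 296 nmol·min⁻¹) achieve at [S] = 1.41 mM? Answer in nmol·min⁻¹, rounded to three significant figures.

With α = 1 + [I]/Ki = 1 + 0.565/0.331 = 2.707, the noncompetitive rate law is v = (Vmax/α)·[S] / (Km + [S]).
v = (296/2.707)×1.41 / (3.45 + 1.41) = 154.2/4.860 = 31.7 nmol·min⁻¹.

31.7 nmol·min⁻¹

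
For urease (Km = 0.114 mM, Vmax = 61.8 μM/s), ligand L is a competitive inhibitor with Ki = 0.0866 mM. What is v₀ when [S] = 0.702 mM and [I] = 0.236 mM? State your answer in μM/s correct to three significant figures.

38.5 μM/s

With α = 1 + [I]/Ki = 1 + 0.236/0.0866 = 3.725, the competitive rate law is v = Vmax[S] / (αKm + [S]).
v = 61.8×0.702 / (3.725×0.114 + 0.702) = 43.38/1.127 = 38.5 μM/s.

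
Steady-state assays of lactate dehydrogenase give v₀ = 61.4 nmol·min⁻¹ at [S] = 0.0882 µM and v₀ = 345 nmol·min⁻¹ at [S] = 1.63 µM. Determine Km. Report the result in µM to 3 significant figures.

0.585 µM

From v = Vmax[S]/(Km+[S]), each point gives Vmax = v(Km+[S])/[S].
Equating: 61.4(Km+0.0882)/0.0882 = 345(Km+1.63)/1.63.
696.1·Km + 61.4 = 211.7·Km + 345, so (696.1 − 211.7)·Km = 345 − 61.4.
Km = 283.6/484.5 = 0.585 µM; then Vmax = 61.4(0.585+0.0882)/0.0882 = 469 nmol·min⁻¹.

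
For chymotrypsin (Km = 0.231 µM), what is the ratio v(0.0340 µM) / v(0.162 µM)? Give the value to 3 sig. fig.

0.311

Since Vmax cancels, v₂/v₁ = [S]₂(Km+[S]₁) / [S]₁(Km+[S]₂).
= 0.0340×(0.231+0.162) / (0.162×(0.231+0.0340)) = 0.01336/0.04293 = 0.311.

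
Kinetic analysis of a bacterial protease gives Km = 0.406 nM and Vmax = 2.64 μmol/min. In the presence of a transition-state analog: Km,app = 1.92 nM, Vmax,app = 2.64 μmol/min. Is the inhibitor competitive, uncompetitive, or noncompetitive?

Km increases (0.406 → 1.92 nM) while Vmax is unchanged — the hallmark of competitive inhibition.

competitive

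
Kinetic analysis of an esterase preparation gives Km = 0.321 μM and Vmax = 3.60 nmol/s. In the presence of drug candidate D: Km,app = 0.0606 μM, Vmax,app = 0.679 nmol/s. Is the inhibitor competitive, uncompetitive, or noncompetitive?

uncompetitive

Both Km and Vmax decrease by the same factor (~5.30-fold) — characteristic of uncompetitive inhibition.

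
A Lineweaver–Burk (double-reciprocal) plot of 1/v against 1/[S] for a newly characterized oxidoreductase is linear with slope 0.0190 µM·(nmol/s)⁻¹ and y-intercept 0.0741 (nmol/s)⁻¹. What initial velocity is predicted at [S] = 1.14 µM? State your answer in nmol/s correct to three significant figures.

11.0 nmol/s

The y-intercept is 1/Vmax, so Vmax = 1/0.0741 = 13.5 nmol/s.
The slope is Km/Vmax, so Km = 0.0190 × 13.5 = 0.256 µM.
Then v = 13.5 × 1.14/(0.256 + 1.14) = 11.0 nmol/s.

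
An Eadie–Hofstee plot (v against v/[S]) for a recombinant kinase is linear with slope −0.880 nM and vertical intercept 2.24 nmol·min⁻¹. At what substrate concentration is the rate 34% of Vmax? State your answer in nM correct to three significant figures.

The Eadie–Hofstee slope gives Km = 0.880 nM (slope = −Km).
v/Vmax = [S]/(Km+[S]) = 0.34 ⇒ [S] = Km·0.34/(1−0.34) = 0.880 × 0.5152 = 0.453 nM.

0.453 nM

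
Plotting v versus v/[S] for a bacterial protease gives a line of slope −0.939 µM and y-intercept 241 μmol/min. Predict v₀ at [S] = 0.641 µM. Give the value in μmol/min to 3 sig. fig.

In the Eadie–Hofstee form v = Vmax − Km·(v/[S]), the slope is −Km and the intercept is Vmax, so Km = 0.939 µM and Vmax = 241 μmol/min.
v = 241 × 0.641/(0.939 + 0.641) = 97.8 μmol/min.

97.8 μmol/min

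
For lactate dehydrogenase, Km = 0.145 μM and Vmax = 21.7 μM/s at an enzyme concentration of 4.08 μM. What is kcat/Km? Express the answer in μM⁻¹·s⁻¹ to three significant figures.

36.7 μM⁻¹·s⁻¹

kcat = Vmax/[E]total = 21.7/4.08 = 5.32 s⁻¹.
kcat/Km = 5.32/0.145 = 36.7 μM⁻¹·s⁻¹.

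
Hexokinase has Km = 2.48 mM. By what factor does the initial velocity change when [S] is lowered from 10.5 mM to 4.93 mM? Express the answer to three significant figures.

Since Vmax cancels, v₂/v₁ = [S]₂(Km+[S]₁) / [S]₁(Km+[S]₂).
= 4.93×(2.48+10.5) / (10.5×(2.48+4.93)) = 63.99/77.81 = 0.822.

0.822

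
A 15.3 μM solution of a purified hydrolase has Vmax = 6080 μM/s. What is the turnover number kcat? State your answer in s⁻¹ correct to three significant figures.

397 s⁻¹

kcat = Vmax/[E]total = 6080 μM/s / 15.3 μM = 397 s⁻¹.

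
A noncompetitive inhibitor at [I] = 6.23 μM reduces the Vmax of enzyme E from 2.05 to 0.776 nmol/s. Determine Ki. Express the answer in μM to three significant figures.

Noncompetitive: Vmax,app = Vmax/α with α = 1 + [I]/Ki.
α = Vmax/Vmax,app = 2.05/0.776 = 2.642.
Ki = [I]/(α − 1) = 6.23/1.642 = 3.79 μM.

3.79 μM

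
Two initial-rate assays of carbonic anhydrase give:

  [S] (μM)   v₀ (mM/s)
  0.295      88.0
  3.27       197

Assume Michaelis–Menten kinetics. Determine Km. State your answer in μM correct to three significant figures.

In reciprocal form, 1/v = (Km/Vmax)·(1/[S]) + 1/Vmax. The two points give (1/[S], 1/v) = (3.390, 0.01136) and (0.3058, 0.005076).
Slope = (0.01136 − 0.005076)/(3.390 − 0.3058) = 0.002039; intercept = 0.01136 − 0.002039×3.390 = 0.004453.
Vmax = 1/intercept = 225 mM/s; Km = slope × Vmax = 0.002039 × 225 = 0.458 μM.

0.458 μM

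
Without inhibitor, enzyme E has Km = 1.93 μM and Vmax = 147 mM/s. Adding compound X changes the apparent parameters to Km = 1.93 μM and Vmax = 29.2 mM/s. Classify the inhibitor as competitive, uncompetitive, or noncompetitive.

Vmax decreases (147 → 29.2 mM/s) while Km is unchanged — pure noncompetitive inhibition.

noncompetitive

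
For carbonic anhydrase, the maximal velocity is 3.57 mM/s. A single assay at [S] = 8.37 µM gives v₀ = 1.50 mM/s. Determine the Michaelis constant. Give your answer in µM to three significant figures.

11.6 µM

From v = Vmax[S]/(Km+[S]), Km = [S](Vmax − v)/v.
Km = 8.37 × (3.57 − 1.50) / 1.50 = 17.33/1.50 = 11.6 µM.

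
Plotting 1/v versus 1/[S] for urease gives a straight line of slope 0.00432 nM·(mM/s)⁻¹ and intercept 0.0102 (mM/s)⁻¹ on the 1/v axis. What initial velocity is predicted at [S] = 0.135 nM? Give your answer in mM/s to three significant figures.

The y-intercept is 1/Vmax, so Vmax = 1/0.0102 = 98.0 mM/s.
The slope is Km/Vmax, so Km = 0.00432 × 98.0 = 0.424 nM.
Then v = 98.0 × 0.135/(0.424 + 0.135) = 23.7 mM/s.

23.7 mM/s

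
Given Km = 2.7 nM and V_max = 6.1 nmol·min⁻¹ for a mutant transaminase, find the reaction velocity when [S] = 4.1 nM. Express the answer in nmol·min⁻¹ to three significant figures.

3.68 nmol·min⁻¹

v = Vmax·[S]/(Km + [S]) = 6.1 × 4.1 / (2.7 + 4.1)
  = 25.01 / 6.800 = 3.68 nmol·min⁻¹.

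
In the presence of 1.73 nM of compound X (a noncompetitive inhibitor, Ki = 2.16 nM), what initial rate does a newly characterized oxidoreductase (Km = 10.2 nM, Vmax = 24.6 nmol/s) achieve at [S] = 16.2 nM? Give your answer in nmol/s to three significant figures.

With α = 1 + [I]/Ki = 1 + 1.73/2.16 = 1.801, the noncompetitive rate law is v = (Vmax/α)·[S] / (Km + [S]).
v = (24.6/1.801)×16.2 / (10.2 + 16.2) = 221.3/26.40 = 8.38 nmol/s.

8.38 nmol/s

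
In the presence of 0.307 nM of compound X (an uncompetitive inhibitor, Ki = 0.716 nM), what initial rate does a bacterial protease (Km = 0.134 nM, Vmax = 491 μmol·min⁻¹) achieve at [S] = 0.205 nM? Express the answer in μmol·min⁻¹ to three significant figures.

236 μmol·min⁻¹

With α = 1 + [I]/Ki = 1 + 0.307/0.716 = 1.429, the uncompetitive rate law is v = (Vmax/α)·[S] / (Km/α + [S]).
v = (491/1.429)×0.205 / (0.134/1.429 + 0.205) = 70.45/0.2988 = 236 μmol·min⁻¹.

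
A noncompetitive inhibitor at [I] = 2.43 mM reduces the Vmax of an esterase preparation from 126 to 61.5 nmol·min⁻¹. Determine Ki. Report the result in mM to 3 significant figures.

Noncompetitive: Vmax,app = Vmax/α with α = 1 + [I]/Ki.
α = Vmax/Vmax,app = 126/61.5 = 2.049.
Ki = [I]/(α − 1) = 2.43/1.049 = 2.32 mM.

2.32 mM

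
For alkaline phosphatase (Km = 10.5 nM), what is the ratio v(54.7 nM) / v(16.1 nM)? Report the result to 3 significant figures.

The fractional saturations are [S]/(Km+[S]) = 16.1/26.60 = 0.6053 and 54.7/65.20 = 0.8390.
v₂/v₁ is just their ratio: 0.8390/0.6053 = 1.39.

1.39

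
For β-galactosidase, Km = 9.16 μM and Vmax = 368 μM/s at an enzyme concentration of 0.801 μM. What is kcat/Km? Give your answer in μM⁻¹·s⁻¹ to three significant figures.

kcat = Vmax/[E]total = 368/0.801 = 459 s⁻¹.
kcat/Km = 459/9.16 = 50.2 μM⁻¹·s⁻¹.

50.2 μM⁻¹·s⁻¹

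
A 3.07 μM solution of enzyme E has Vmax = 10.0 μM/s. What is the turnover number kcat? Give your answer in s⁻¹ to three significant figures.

kcat = Vmax/[E]total = 10.0 μM/s / 3.07 μM = 3.26 s⁻¹.

3.26 s⁻¹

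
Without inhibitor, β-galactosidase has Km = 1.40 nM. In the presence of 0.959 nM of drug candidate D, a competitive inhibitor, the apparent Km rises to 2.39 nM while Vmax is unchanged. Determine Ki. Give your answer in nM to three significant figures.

Competitive: Km,app = α·Km with α = 1 + [I]/Ki.
α = Km,app/Km = 2.39/1.40 = 1.707.
Since α = 1 + [I]/Ki, [I]/Ki = 1.707 − 1 = 0.7071 and Ki = 0.959/0.7071 = 1.36 nM.

1.36 nM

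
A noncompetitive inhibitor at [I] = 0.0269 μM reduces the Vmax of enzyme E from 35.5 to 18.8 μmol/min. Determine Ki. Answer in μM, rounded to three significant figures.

Noncompetitive: Vmax,app = Vmax/α with α = 1 + [I]/Ki.
α = Vmax/Vmax,app = 35.5/18.8 = 1.888.
Since α = 1 + [I]/Ki, [I]/Ki = 1.888 − 1 = 0.8883 and Ki = 0.0269/0.8883 = 0.0303 μM.

0.0303 μM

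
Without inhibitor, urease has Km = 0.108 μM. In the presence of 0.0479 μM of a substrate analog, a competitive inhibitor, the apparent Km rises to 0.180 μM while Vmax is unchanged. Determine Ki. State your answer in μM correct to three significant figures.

0.0719 μM

Competitive: Km,app = α·Km with α = 1 + [I]/Ki.
α = Km,app/Km = 0.180/0.108 = 1.667.
Ki = [I]/(α − 1) = 0.0479/0.6667 = 0.0719 μM.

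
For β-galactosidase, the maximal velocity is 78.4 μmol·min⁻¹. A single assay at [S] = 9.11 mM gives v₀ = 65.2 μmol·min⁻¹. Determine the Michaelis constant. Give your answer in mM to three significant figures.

1.84 mM

v/Vmax = 65.2/78.4 = 0.8316 = [S]/(Km+[S]).
So Km + [S] = [S]/0.8316 = 10.95 mM, giving Km = 10.95 − 9.11 = 1.84 mM.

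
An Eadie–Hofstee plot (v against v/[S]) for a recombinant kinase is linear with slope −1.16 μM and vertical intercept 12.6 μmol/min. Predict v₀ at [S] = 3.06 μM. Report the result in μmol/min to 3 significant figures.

In the Eadie–Hofstee form v = Vmax − Km·(v/[S]), the slope is −Km and the intercept is Vmax, so Km = 1.16 μM and Vmax = 12.6 μmol/min.
v = 12.6 × 3.06/(1.16 + 3.06) = 9.14 μmol/min.

9.14 μmol/min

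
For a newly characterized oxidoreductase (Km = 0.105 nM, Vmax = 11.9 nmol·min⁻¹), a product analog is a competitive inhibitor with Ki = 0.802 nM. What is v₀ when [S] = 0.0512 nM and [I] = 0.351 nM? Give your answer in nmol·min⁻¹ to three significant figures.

3.01 nmol·min⁻¹

α = 1 + [I]/Ki = 1 + 0.351/0.802 = 1.438.
For a competitive inhibitor, Vmax is unchanged and the apparent Km becomes α·Km: Km,app = 0.151 nM, Vmax,app = 11.9 nmol·min⁻¹.
v = Vmax,app·[S]/(Km,app + [S]) = 11.9 × 0.0512/(0.151 + 0.0512) = 3.01 nmol·min⁻¹.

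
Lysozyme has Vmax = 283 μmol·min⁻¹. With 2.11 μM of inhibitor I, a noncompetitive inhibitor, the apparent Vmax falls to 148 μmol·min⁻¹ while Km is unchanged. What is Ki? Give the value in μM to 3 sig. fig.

Noncompetitive: Vmax,app = Vmax/α with α = 1 + [I]/Ki.
α = Vmax/Vmax,app = 283/148 = 1.912.
Since α = 1 + [I]/Ki, [I]/Ki = 1.912 − 1 = 0.9122 and Ki = 2.11/0.9122 = 2.31 μM.

2.31 μM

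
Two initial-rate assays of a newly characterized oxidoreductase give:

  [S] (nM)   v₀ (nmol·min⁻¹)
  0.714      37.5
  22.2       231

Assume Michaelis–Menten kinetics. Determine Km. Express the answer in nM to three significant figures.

In reciprocal form, 1/v = (Km/Vmax)·(1/[S]) + 1/Vmax. The two points give (1/[S], 1/v) = (1.401, 0.02667) and (0.04505, 0.004329).
Slope = (0.02667 − 0.004329)/(1.401 − 0.04505) = 0.01648; intercept = 0.02667 − 0.01648×1.401 = 0.003587.
Vmax = 1/intercept = 279 nmol·min⁻¹; Km = slope × Vmax = 0.01648 × 279 = 4.59 nM.

4.59 nM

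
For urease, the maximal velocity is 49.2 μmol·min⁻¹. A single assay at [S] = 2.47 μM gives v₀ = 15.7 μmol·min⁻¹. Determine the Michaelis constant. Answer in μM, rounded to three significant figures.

v/Vmax = 15.7/49.2 = 0.3191 = [S]/(Km+[S]).
So Km + [S] = [S]/0.3191 = 7.740 μM, giving Km = 7.740 − 2.47 = 5.27 μM.

5.27 μM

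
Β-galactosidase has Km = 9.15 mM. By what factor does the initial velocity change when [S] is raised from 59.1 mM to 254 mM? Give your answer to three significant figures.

The fractional saturations are [S]/(Km+[S]) = 59.1/68.25 = 0.8659 and 254/263.2 = 0.9652.
v₂/v₁ is just their ratio: 0.9652/0.8659 = 1.11.

1.11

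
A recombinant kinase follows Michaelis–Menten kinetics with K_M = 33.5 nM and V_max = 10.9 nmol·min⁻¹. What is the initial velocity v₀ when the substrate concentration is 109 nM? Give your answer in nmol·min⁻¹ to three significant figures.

v = Vmax·[S]/(Km + [S]) = 10.9 × 109 / (33.5 + 109)
  = 1188 / 142.5 = 8.34 nmol·min⁻¹.

8.34 nmol·min⁻¹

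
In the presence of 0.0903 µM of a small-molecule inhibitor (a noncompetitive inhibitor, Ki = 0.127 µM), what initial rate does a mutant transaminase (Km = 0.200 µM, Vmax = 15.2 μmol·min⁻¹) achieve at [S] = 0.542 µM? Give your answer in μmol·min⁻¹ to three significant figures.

With α = 1 + [I]/Ki = 1 + 0.0903/0.127 = 1.711, the noncompetitive rate law is v = (Vmax/α)·[S] / (Km + [S]).
v = (15.2/1.711)×0.542 / (0.200 + 0.542) = 4.815/0.7420 = 6.49 μmol·min⁻¹.

6.49 μmol·min⁻¹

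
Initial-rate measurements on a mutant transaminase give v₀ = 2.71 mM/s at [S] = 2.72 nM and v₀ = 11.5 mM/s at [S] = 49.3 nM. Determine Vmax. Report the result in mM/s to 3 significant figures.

In reciprocal form, 1/v = (Km/Vmax)·(1/[S]) + 1/Vmax. The two points give (1/[S], 1/v) = (0.3676, 0.3690) and (0.02028, 0.08696).
Slope = (0.3690 − 0.08696)/(0.3676 − 0.02028) = 0.8120; intercept = 0.3690 − 0.8120×0.3676 = 0.07049.
Vmax = 1/intercept = 14.2 mM/s; Km = slope × Vmax = 0.8120 × 14.2 = 11.5 nM.

14.2 mM/s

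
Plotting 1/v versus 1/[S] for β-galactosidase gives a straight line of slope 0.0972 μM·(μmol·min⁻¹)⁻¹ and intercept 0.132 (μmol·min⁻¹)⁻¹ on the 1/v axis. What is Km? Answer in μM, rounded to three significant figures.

y-intercept = 1/Vmax ⇒ Vmax = 7.58 μmol·min⁻¹; slope = Km/Vmax ⇒ Km = slope × Vmax.
Km = 0.0972 × 7.58 = 0.736 μM.

0.736 μM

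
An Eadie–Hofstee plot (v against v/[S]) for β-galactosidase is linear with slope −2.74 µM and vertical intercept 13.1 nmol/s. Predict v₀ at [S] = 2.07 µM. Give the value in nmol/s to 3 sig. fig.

5.64 nmol/s

In the Eadie–Hofstee form v = Vmax − Km·(v/[S]), the slope is −Km and the intercept is Vmax, so Km = 2.74 µM and Vmax = 13.1 nmol/s.
v = 13.1 × 2.07/(2.74 + 2.07) = 5.64 nmol/s.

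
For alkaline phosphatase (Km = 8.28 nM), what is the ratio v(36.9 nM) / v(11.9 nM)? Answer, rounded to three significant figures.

1.39

The fractional saturations are [S]/(Km+[S]) = 11.9/20.18 = 0.5897 and 36.9/45.18 = 0.8167.
v₂/v₁ is just their ratio: 0.8167/0.5897 = 1.39.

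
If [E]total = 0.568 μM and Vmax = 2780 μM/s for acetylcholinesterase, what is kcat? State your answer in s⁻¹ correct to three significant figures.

4890 s⁻¹

kcat = Vmax/[E]total = 2780 μM/s / 0.568 μM = 4890 s⁻¹.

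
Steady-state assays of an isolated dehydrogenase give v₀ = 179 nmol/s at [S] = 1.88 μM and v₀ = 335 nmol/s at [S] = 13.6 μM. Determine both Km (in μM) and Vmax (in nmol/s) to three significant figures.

In reciprocal form, 1/v = (Km/Vmax)·(1/[S]) + 1/Vmax. The two points give (1/[S], 1/v) = (0.5319, 0.005587) and (0.07353, 0.002985).
Slope = (0.005587 − 0.002985)/(0.5319 − 0.07353) = 0.005675; intercept = 0.005587 − 0.005675×0.5319 = 0.002568.
Vmax = 1/intercept = 389 nmol/s; Km = slope × Vmax = 0.005675 × 389 = 2.21 μM.

Km = 2.21 μM; Vmax = 389 nmol/s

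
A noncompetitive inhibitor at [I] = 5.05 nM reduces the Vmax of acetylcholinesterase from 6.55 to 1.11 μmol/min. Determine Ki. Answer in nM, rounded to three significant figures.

Noncompetitive: Vmax,app = Vmax/α with α = 1 + [I]/Ki.
α = Vmax/Vmax,app = 6.55/1.11 = 5.901.
Ki = [I]/(α − 1) = 5.05/4.901 = 1.03 nM.

1.03 nM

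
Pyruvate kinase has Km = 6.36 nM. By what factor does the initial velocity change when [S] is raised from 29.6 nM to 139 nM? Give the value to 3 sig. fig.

1.16

The fractional saturations are [S]/(Km+[S]) = 29.6/35.96 = 0.8231 and 139/145.4 = 0.9562.
v₂/v₁ is just their ratio: 0.9562/0.8231 = 1.16.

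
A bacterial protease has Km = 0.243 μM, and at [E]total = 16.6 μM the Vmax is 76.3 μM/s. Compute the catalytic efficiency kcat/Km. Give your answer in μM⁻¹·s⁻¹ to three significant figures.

18.9 μM⁻¹·s⁻¹

kcat = Vmax/[E]total = 76.3/16.6 = 4.60 s⁻¹.
kcat/Km = 4.60/0.243 = 18.9 μM⁻¹·s⁻¹.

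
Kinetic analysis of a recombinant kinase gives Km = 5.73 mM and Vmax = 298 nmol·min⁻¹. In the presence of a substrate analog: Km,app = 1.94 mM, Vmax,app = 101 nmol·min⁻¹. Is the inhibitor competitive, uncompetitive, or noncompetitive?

Both Km and Vmax decrease by the same factor (~2.95-fold) — characteristic of uncompetitive inhibition.

uncompetitive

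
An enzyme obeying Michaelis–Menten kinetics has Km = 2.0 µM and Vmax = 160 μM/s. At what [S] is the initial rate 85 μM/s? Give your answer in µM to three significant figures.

2.27 µM

Rearranging v = Vmax[S]/(Km+[S]) gives [S] = Km·v/(Vmax − v).
[S] = 2.0 × 85 / (160 − 85) = 170.0/75.00 = 2.27 µM.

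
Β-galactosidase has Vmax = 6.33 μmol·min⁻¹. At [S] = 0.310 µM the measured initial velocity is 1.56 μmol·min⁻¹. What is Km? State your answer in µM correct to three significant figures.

0.948 µM

From v = Vmax[S]/(Km+[S]), Km = [S](Vmax − v)/v.
Km = 0.310 × (6.33 − 1.56) / 1.56 = 1.479/1.56 = 0.948 µM.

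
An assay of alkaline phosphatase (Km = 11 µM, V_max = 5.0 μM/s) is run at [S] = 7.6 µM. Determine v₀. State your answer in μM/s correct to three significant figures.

[S]/(Km+[S]) = 7.6/18.60 = 0.4086, the fractional saturation.
v = 0.4086 × Vmax = 0.4086 × 5.0 = 2.04 μM/s.

2.04 μM/s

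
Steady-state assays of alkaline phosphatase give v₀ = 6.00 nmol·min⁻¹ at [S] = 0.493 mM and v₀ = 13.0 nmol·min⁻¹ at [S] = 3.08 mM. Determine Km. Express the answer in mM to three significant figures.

In reciprocal form, 1/v = (Km/Vmax)·(1/[S]) + 1/Vmax. The two points give (1/[S], 1/v) = (2.028, 0.1667) and (0.3247, 0.07692).
Slope = (0.1667 − 0.07692)/(2.028 − 0.3247) = 0.05268; intercept = 0.1667 − 0.05268×2.028 = 0.05982.
Vmax = 1/intercept = 16.7 nmol·min⁻¹; Km = slope × Vmax = 0.05268 × 16.7 = 0.881 mM.

0.881 mM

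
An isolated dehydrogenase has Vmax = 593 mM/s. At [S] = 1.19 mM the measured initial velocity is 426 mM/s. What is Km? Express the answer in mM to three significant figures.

v/Vmax = 426/593 = 0.7184 = [S]/(Km+[S]).
So Km + [S] = [S]/0.7184 = 1.657 mM, giving Km = 1.657 − 1.19 = 0.467 mM.

0.467 mM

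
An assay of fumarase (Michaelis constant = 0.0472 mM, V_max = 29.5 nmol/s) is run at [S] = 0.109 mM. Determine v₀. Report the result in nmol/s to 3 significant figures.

20.6 nmol/s

v = Vmax·[S]/(Km + [S]) = 29.5 × 0.109 / (0.0472 + 0.109)
  = 3.216 / 0.1562 = 20.6 nmol/s.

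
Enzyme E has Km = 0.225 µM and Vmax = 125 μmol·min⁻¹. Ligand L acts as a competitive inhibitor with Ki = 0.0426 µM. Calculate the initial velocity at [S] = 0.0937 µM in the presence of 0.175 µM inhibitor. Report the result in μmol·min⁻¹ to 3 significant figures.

With α = 1 + [I]/Ki = 1 + 0.175/0.0426 = 5.108, the competitive rate law is v = Vmax[S] / (αKm + [S]).
v = 125×0.0937 / (5.108×0.225 + 0.0937) = 11.71/1.243 = 9.42 μmol·min⁻¹.

9.42 μmol·min⁻¹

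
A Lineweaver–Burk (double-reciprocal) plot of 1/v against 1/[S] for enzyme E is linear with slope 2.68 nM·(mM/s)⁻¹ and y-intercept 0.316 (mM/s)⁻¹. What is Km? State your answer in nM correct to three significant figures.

y-intercept = 1/Vmax ⇒ Vmax = 3.16 mM/s; slope = Km/Vmax ⇒ Km = slope × Vmax.
Km = 2.68 × 3.16 = 8.48 nM.

8.48 nM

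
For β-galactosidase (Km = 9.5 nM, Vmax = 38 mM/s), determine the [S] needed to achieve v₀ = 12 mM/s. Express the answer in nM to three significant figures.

4.38 nM

Rearranging v = Vmax[S]/(Km+[S]) gives [S] = Km·v/(Vmax − v).
[S] = 9.5 × 12 / (38 − 12) = 114.0/26.00 = 4.38 nM.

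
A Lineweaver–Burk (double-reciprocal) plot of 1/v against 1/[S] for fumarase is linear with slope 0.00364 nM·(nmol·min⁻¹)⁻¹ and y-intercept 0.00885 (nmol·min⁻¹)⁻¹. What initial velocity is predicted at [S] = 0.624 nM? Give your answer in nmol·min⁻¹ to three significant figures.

The y-intercept is 1/Vmax, so Vmax = 1/0.00885 = 113 nmol·min⁻¹.
The slope is Km/Vmax, so Km = 0.00364 × 113 = 0.411 nM.
Then v = 113 × 0.624/(0.411 + 0.624) = 68.1 nmol·min⁻¹.

68.1 nmol·min⁻¹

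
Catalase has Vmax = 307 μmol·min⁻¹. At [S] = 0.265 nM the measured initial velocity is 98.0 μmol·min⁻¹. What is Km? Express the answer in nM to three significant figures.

0.565 nM

v/Vmax = 98.0/307 = 0.3192 = [S]/(Km+[S]).
So Km + [S] = [S]/0.3192 = 0.8302 nM, giving Km = 0.8302 − 0.265 = 0.565 nM.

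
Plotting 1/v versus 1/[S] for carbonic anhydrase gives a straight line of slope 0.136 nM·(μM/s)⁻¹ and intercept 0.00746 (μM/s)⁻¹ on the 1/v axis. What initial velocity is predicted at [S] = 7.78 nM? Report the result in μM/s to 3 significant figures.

The y-intercept is 1/Vmax, so Vmax = 1/0.00746 = 134 μM/s.
The slope is Km/Vmax, so Km = 0.136 × 134 = 18.2 nM.
Then v = 134 × 7.78/(18.2 + 7.78) = 40.1 μM/s.

40.1 μM/s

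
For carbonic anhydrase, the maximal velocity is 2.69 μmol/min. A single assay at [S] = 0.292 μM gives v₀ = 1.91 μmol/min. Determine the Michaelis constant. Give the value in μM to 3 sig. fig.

v/Vmax = 1.91/2.69 = 0.7100 = [S]/(Km+[S]).
So Km + [S] = [S]/0.7100 = 0.4112 μM, giving Km = 0.4112 − 0.292 = 0.119 μM.

0.119 μM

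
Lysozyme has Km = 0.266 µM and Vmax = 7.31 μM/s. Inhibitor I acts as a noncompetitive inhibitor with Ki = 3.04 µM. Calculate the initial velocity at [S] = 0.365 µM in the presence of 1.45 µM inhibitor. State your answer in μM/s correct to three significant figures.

With α = 1 + [I]/Ki = 1 + 1.45/3.04 = 1.477, the noncompetitive rate law is v = (Vmax/α)·[S] / (Km + [S]).
v = (7.31/1.477)×0.365 / (0.266 + 0.365) = 1.806/0.6310 = 2.86 μM/s.

2.86 μM/s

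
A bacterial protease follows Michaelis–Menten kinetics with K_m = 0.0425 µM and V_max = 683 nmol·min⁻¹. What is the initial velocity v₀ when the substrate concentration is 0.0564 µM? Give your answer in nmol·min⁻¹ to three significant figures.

389 nmol·min⁻¹

[S]/(Km+[S]) = 0.0564/0.09890 = 0.5703, the fractional saturation.
v = 0.5703 × Vmax = 0.5703 × 683 = 389 nmol·min⁻¹.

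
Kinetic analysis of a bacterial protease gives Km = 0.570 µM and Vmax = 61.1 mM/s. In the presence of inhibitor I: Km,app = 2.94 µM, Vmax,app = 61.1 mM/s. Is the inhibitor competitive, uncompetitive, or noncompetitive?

Km increases (0.570 → 2.94 µM) while Vmax is unchanged — the hallmark of competitive inhibition.

competitive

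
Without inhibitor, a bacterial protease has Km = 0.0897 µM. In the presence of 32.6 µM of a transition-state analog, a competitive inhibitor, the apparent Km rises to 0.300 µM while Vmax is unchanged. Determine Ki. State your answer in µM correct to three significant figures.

Competitive: Km,app = α·Km with α = 1 + [I]/Ki.
α = Km,app/Km = 0.300/0.0897 = 3.344.
Ki = [I]/(α − 1) = 32.6/2.344 = 13.9 µM.

13.9 µM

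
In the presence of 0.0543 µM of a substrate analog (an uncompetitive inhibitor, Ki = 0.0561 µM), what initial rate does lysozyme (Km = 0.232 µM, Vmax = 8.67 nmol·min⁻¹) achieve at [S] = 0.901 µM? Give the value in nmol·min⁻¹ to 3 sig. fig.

α = 1 + [I]/Ki = 1 + 0.0543/0.0561 = 1.968.
For an uncompetitive inhibitor, both parameters are divided by α, giving Vmax/α and Km/α: Km,app = 0.118 µM, Vmax,app = 4.41 nmol·min⁻¹.
v = Vmax,app·[S]/(Km,app + [S]) = 4.41 × 0.901/(0.118 + 0.901) = 3.90 nmol·min⁻¹.

3.90 nmol·min⁻¹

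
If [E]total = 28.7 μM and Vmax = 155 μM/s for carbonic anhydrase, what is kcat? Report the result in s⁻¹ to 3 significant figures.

kcat = Vmax/[E]total = 155 μM/s / 28.7 μM = 5.40 s⁻¹.

5.40 s⁻¹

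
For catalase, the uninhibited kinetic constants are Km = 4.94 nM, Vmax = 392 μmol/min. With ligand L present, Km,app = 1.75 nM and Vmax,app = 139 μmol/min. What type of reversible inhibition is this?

Both Km and Vmax decrease by the same factor (~2.83-fold) — characteristic of uncompetitive inhibition.

uncompetitive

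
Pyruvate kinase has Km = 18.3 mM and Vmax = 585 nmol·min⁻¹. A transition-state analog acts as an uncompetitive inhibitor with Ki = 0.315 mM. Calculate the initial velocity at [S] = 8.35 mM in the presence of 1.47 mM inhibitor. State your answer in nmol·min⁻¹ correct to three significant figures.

α = 1 + [I]/Ki = 1 + 1.47/0.315 = 5.667.
For an uncompetitive inhibitor, both parameters are divided by α, giving Vmax/α and Km/α: Km,app = 3.23 mM, Vmax,app = 103 nmol·min⁻¹.
v = Vmax,app·[S]/(Km,app + [S]) = 103 × 8.35/(3.23 + 8.35) = 74.4 nmol·min⁻¹.

74.4 nmol·min⁻¹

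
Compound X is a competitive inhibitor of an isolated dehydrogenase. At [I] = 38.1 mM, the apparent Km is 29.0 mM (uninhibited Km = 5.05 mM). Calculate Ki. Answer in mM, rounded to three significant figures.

8.03 mM

Competitive: Km,app = α·Km with α = 1 + [I]/Ki.
α = Km,app/Km = 29.0/5.05 = 5.743.
Ki = [I]/(α − 1) = 38.1/4.743 = 8.03 mM.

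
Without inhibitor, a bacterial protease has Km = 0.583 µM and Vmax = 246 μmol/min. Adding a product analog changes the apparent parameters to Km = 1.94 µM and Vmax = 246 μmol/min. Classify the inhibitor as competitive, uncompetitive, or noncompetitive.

Km increases (0.583 → 1.94 µM) while Vmax is unchanged — the hallmark of competitive inhibition.

competitive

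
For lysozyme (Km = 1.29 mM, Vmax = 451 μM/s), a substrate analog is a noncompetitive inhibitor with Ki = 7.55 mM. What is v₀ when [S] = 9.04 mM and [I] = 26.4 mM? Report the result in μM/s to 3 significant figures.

α = 1 + [I]/Ki = 1 + 26.4/7.55 = 4.497.
For a noncompetitive inhibitor, Vmax is reduced to Vmax/α while Km is unchanged: Km,app = 1.29 mM, Vmax,app = 100 μM/s.
v = Vmax,app·[S]/(Km,app + [S]) = 100 × 9.04/(1.29 + 9.04) = 87.8 μM/s.

87.8 μM/s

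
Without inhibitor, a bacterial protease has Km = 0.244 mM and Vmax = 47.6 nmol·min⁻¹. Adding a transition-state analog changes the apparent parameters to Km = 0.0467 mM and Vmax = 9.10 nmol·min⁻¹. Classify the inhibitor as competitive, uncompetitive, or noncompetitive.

Both Km and Vmax decrease by the same factor (~5.23-fold) — characteristic of uncompetitive inhibition.

uncompetitive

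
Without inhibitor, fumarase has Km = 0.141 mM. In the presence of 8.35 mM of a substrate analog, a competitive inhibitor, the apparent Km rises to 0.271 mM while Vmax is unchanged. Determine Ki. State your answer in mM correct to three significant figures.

9.06 mM

Competitive: Km,app = α·Km with α = 1 + [I]/Ki.
α = Km,app/Km = 0.271/0.141 = 1.922.
Ki = [I]/(α − 1) = 8.35/0.9220 = 9.06 mM.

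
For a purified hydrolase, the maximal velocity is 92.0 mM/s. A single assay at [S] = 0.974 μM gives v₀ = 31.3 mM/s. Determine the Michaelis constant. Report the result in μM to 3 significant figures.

1.89 μM

From v = Vmax[S]/(Km+[S]), Km = [S](Vmax − v)/v.
Km = 0.974 × (92.0 − 31.3) / 31.3 = 59.12/31.3 = 1.89 μM.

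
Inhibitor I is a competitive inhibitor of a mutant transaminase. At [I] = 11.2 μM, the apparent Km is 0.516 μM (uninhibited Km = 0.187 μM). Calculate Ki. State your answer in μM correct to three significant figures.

6.37 μM

Competitive: Km,app = α·Km with α = 1 + [I]/Ki.
α = Km,app/Km = 0.516/0.187 = 2.759.
Since α = 1 + [I]/Ki, [I]/Ki = 2.759 − 1 = 1.759 and Ki = 11.2/1.759 = 6.37 μM.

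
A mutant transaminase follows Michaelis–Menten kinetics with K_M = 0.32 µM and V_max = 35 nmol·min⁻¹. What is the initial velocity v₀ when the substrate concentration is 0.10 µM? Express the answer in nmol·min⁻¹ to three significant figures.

[S]/(Km+[S]) = 0.10/0.4200 = 0.2381, the fractional saturation.
v = 0.2381 × Vmax = 0.2381 × 35 = 8.33 nmol·min⁻¹.

8.33 nmol·min⁻¹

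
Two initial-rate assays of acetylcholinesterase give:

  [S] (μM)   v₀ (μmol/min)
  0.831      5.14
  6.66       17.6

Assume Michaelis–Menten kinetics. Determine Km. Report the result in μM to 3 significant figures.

3.52 μM

In reciprocal form, 1/v = (Km/Vmax)·(1/[S]) + 1/Vmax. The two points give (1/[S], 1/v) = (1.203, 0.1946) and (0.1502, 0.05682).
Slope = (0.1946 − 0.05682)/(1.203 − 0.1502) = 0.1308; intercept = 0.1946 − 0.1308×1.203 = 0.03718.
Vmax = 1/intercept = 26.9 μmol/min; Km = slope × Vmax = 0.1308 × 26.9 = 3.52 μM.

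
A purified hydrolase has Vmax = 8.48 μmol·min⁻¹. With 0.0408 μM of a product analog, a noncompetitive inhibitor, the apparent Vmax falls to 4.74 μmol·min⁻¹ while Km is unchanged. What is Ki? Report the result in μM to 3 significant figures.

0.0517 μM

Noncompetitive: Vmax,app = Vmax/α with α = 1 + [I]/Ki.
α = Vmax/Vmax,app = 8.48/4.74 = 1.789.
Ki = [I]/(α − 1) = 0.0408/0.7890 = 0.0517 μM.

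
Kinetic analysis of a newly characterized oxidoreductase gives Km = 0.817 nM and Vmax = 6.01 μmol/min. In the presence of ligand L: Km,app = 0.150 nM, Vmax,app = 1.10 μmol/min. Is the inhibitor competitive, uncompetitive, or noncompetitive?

Both Km and Vmax decrease by the same factor (~5.44-fold) — characteristic of uncompetitive inhibition.

uncompetitive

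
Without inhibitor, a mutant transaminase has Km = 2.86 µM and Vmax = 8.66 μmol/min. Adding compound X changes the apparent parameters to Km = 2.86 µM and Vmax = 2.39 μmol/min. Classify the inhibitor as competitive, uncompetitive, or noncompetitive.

Vmax decreases (8.66 → 2.39 μmol/min) while Km is unchanged — pure noncompetitive inhibition.

noncompetitive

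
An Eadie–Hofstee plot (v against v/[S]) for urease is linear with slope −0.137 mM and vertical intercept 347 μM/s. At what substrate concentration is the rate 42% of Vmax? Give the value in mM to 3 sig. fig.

0.0992 mM

The Eadie–Hofstee slope gives Km = 0.137 mM (slope = −Km).
v/Vmax = [S]/(Km+[S]) = 0.42 ⇒ [S] = Km·0.42/(1−0.42) = 0.137 × 0.7241 = 0.0992 mM.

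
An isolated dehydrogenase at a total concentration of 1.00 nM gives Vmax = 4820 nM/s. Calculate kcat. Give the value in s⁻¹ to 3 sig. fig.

kcat = Vmax/[E]total = 4820 nM/s / 1.00 nM = 4820 s⁻¹.

4820 s⁻¹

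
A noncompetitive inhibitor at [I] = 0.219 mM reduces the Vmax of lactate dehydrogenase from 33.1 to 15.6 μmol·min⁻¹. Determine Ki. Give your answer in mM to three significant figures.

Noncompetitive: Vmax,app = Vmax/α with α = 1 + [I]/Ki.
α = Vmax/Vmax,app = 33.1/15.6 = 2.122.
Since α = 1 + [I]/Ki, [I]/Ki = 2.122 − 1 = 1.122 and Ki = 0.219/1.122 = 0.195 mM.

0.195 mM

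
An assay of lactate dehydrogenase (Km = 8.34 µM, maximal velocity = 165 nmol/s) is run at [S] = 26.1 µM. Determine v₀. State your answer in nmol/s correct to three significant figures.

125 nmol/s

v = Vmax·[S]/(Km + [S]) = 165 × 26.1 / (8.34 + 26.1)
  = 4306 / 34.44 = 125 nmol/s.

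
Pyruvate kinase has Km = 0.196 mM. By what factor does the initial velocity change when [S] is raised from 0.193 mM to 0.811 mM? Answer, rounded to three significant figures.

1.62

Since Vmax cancels, v₂/v₁ = [S]₂(Km+[S]₁) / [S]₁(Km+[S]₂).
= 0.811×(0.196+0.193) / (0.193×(0.196+0.811)) = 0.3155/0.1944 = 1.62.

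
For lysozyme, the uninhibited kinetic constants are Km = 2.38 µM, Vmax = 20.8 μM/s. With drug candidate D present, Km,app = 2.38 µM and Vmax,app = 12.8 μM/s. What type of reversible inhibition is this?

noncompetitive

Vmax decreases (20.8 → 12.8 μM/s) while Km is unchanged — pure noncompetitive inhibition.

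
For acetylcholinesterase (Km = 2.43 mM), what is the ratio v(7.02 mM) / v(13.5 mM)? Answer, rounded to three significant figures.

0.877

Since Vmax cancels, v₂/v₁ = [S]₂(Km+[S]₁) / [S]₁(Km+[S]₂).
= 7.02×(2.43+13.5) / (13.5×(2.43+7.02)) = 111.8/127.6 = 0.877.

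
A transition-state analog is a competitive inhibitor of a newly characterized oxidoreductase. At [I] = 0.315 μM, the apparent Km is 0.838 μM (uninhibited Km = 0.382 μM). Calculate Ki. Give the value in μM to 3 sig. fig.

0.264 μM

Competitive: Km,app = α·Km with α = 1 + [I]/Ki.
α = Km,app/Km = 0.838/0.382 = 2.194.
Ki = [I]/(α − 1) = 0.315/1.194 = 0.264 μM.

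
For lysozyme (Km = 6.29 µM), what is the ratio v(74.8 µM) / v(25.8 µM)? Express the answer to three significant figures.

1.15

The fractional saturations are [S]/(Km+[S]) = 25.8/32.09 = 0.8040 and 74.8/81.09 = 0.9224.
v₂/v₁ is just their ratio: 0.9224/0.8040 = 1.15.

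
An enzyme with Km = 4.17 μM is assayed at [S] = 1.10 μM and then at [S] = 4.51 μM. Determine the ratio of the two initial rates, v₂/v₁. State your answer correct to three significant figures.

Since Vmax cancels, v₂/v₁ = [S]₂(Km+[S]₁) / [S]₁(Km+[S]₂).
= 4.51×(4.17+1.10) / (1.10×(4.17+4.51)) = 23.77/9.548 = 2.49.

2.49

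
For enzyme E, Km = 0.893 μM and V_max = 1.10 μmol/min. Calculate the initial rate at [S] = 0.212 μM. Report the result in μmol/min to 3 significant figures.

0.211 μmol/min

v = Vmax·[S]/(Km + [S]) = 1.10 × 0.212 / (0.893 + 0.212)
  = 0.2332 / 1.105 = 0.211 μmol/min.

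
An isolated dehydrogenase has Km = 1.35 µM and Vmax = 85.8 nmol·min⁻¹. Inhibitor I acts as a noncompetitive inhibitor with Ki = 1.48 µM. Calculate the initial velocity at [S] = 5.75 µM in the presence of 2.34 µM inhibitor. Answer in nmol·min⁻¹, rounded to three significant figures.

With α = 1 + [I]/Ki = 1 + 2.34/1.48 = 2.581, the noncompetitive rate law is v = (Vmax/α)·[S] / (Km + [S]).
v = (85.8/2.581)×5.75 / (1.35 + 5.75) = 191.1/7.100 = 26.9 nmol·min⁻¹.

26.9 nmol·min⁻¹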